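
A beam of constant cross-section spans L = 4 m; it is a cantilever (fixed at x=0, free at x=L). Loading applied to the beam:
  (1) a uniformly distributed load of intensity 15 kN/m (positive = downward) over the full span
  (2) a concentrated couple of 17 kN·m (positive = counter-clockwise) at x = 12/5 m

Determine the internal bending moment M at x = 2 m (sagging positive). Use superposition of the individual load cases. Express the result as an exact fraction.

Load 1 — uniform load w=15 kN/m over full span:
  M_1 = -w(L-x)²/2 = -15·(4-2)²/2 = -30 kN·m
Load 2 — applied couple M₀=17 kN·m at a=12/5 m (b=L-a=8/5):
  M_2 = M₀  [x≤a] = 17 = 17 kN·m
Superposition: M = Σ M_i = -13 kN·m ≈ -13.000000 kN·m

M(2) = -13 kN·m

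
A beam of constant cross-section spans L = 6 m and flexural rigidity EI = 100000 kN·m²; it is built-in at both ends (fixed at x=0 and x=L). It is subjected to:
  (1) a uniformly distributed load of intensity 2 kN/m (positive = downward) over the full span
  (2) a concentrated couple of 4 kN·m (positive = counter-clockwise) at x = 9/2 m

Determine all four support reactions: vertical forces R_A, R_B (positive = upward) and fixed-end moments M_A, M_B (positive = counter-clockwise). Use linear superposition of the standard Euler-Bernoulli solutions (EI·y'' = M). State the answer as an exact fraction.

R_A = 27/4 kN, M_A = 29/4 kN·m, R_B = 21/4 kN, M_B = -27/4 kN·m

Load 1 — uniform load w=2 kN/m over full span:
  R_A = wL/2 = 2·6/2 = 6 kN
  M_A = wL²/12 = 2·6²/12 = 6 kN·m
  R_B = wL/2 = 2·6/2 = 6 kN
  M_B = -wL²/12 = -2·6²/12 = -6 kN·m
Load 2 — applied couple M₀=4 kN·m at a=9/2 m (b=L-a=3/2):
  R_A = 6M₀ab/L³ = 6·4·(9/2)·(3/2)/6³ = 3/4 kN
  M_A = M₀b(2a-b)/L² = 4·(3/2)·(2·(9/2)-(3/2))/6² = 5/4 kN·m
  R_B = -6M₀ab/L³ = -6·4·(9/2)·(3/2)/6³ = -3/4 kN
  M_B = M₀a(2b-a)/L² = 4·(9/2)·(2·(3/2)-(9/2))/6² = -3/4 kN·m
Superposition: R_A = 27/4 kN, M_A = 29/4 kN·m, R_B = 21/4 kN, M_B = -27/4 kN·m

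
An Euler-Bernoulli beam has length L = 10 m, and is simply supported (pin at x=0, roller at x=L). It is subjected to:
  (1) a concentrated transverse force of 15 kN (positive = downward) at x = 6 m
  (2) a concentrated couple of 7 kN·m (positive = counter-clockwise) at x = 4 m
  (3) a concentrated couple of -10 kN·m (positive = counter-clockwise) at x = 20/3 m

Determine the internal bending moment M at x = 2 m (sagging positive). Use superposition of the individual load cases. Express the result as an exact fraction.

Load 1 — point force P=15 kN at a=6 m (b=L-a=4):
  M_1 = Pbx/L  [x≤a] = 15·4·2/10 = 12 kN·m
Load 2 — applied couple M₀=7 kN·m at a=4 m (b=L-a=6):
  M_2 = M₀x/L  [x≤a] = 7·2/10 = 7/5 kN·m
Load 3 — applied couple M₀=-10 kN·m at a=20/3 m (b=L-a=10/3):
  M_3 = M₀x/L  [x≤a] = (-10)·2/10 = -2 kN·m
Superposition: M = Σ M_i = 57/5 kN·m ≈ 11.400000 kN·m

M(2) = 57/5 kN·m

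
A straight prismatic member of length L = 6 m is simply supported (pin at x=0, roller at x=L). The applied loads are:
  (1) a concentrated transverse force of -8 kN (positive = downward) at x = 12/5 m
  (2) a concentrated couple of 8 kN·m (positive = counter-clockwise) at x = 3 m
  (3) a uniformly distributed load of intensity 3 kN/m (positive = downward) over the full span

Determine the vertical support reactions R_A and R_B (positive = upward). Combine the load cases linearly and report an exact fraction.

Load 1 — point force P=-8 kN at a=12/5 m (b=L-a=18/5):
  R_A = Pb/L = (-8)·(18/5)/6 = -24/5 kN
  R_B = Pa/L = (-8)·(12/5)/6 = -16/5 kN
Load 2 — applied couple M₀=8 kN·m at a=3 m (b=L-a=3):
  R_A = M₀/L = 8/6 = 4/3 kN
  R_B = -M₀/L = -8/6 = -4/3 kN
Load 3 — uniform load w=3 kN/m over full span:
  R_A = wL/2 = 3·6/2 = 9 kN
  R_B = wL/2 = 3·6/2 = 9 kN
Superposition: R_A = 83/15 kN, R_B = 67/15 kN

R_A = 83/15 kN, R_B = 67/15 kN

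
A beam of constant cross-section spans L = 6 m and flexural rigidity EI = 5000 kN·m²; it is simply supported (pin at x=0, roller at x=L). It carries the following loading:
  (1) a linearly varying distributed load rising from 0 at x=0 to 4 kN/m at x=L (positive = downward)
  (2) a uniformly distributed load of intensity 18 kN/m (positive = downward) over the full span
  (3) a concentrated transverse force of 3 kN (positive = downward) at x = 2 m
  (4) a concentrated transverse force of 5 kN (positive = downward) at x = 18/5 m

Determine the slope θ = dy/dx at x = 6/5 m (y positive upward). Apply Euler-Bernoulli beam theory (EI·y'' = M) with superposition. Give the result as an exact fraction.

θ(6/5) = -146389/4687500 rad

Load 1 — triangular load w₀=4 kN/m (0→w₀ over full span):
  θ_1 = -w₀(7L⁴-30L²x²+15x⁴)/(360LEI) = -4·(7·6⁴-30·6²·(6/5)²+15·(6/5)⁴)/(360·6·5000) = -1092/390625 rad
Load 2 — uniform load w=18 kN/m over full span:
  θ_2 = -w(L³-6Lx²+4x³)/(24EI) = -18·(6³-6·6·(6/5)²+4·(6/5)³)/(24·5000) = -8019/312500 rad
Load 3 — point force P=3 kN at a=2 m (b=L-a=4):
  θ_3 = -Pb(L²-b²-3x²)/(6LEI)  [x≤a] = -3·4·(6²-4²-3·(6/5)²)/(6·6·5000) = -49/46875 rad
Load 4 — point force P=5 kN at a=18/5 m (b=L-a=12/5):
  θ_4 = -Pb(L²-b²-3x²)/(6LEI)  [x≤a] = -5·(12/5)·(6²-(12/5)²-3·(6/5)²)/(6·6·5000) = -27/15625 rad
Superposition: θ = Σ θ_i = -146389/4687500 rad ≈ -0.031230 rad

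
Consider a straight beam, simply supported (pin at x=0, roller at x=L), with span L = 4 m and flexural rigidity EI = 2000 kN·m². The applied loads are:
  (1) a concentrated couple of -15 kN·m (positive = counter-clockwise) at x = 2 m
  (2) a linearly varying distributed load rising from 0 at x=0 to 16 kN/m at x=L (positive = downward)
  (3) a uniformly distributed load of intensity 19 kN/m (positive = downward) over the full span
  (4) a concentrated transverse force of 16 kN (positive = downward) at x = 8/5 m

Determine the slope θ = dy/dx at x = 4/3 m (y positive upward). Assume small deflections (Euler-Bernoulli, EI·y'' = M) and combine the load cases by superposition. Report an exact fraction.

Load 1 — applied couple M₀=-15 kN·m at a=2 m (b=L-a=2):
  θ_1 = (M₀x²/(2L)+C₁)/EI  [x≤a] with C₁=M₀(3b²-L²)/(6L)=5/2 = ((-15)·(4/3)²/(2·4)+(5/2))/2000 = -1/2400 rad
Load 2 — triangular load w₀=16 kN/m (0→w₀ over full span):
  θ_2 = -w₀(7L⁴-30L²x²+15x⁴)/(360LEI) = -16·(7·4⁴-30·4²·(4/3)²+15·(4/3)⁴)/(360·4·2000) = -832/151875 rad
Load 3 — uniform load w=19 kN/m over full span:
  θ_3 = -w(L³-6Lx²+4x³)/(24EI) = -19·(4³-6·4·(4/3)²+4·(4/3)³)/(24·2000) = -247/20250 rad
Load 4 — point force P=16 kN at a=8/5 m (b=L-a=12/5):
  θ_4 = -Pb(L²-b²-3x²)/(6LEI)  [x≤a] = -16·(12/5)·(4²-(12/5)²-3·(4/3)²)/(6·4·2000) = -184/46875 rad
Superposition: θ = Σ θ_i = -2675153/121500000 rad ≈ -0.022018 rad

θ(4/3) = -2675153/121500000 rad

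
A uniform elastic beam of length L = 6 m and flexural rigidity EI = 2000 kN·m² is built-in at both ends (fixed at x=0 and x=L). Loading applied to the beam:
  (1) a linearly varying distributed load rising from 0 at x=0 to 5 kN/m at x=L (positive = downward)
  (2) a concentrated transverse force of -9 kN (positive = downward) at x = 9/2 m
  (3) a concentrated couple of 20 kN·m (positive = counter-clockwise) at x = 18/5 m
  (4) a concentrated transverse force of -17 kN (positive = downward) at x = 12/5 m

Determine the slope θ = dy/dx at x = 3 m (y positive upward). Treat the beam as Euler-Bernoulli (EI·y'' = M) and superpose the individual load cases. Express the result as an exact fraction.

Load 1 — triangular load w₀=5 kN/m (0→w₀ over full span):
  θ_1 = -w₀(2x(L-x)(L-2x)(x+2L)+x²(L-x)²)/(120LEI) = -5·(2·3·(6-3)·(6-2·3)·(3+2·6)+3²·(6-3)²)/(120·6·2000) = -9/32000 rad
Load 2 — point force P=-9 kN at a=9/2 m (b=L-a=3/2):
  θ_2 = -Pb²x(2aL-(3a+b)x)/(2L³EI)  [x≤a] = -(-9)·(3/2)²·3·(2·(9/2)·6-(3·(9/2)+(3/2))·3)/(2·6³·2000) = 81/128000 rad
Load 3 — applied couple M₀=20 kN·m at a=18/5 m (b=L-a=12/5):
  θ_3 = (R_Ax²/2 - M_Ax)/EI  [x≤a] with R_A=24/5, M_A=32/5 = ((24/5)·3²/2 - (32/5)·3)/2000 = 3/2500 rad
Load 4 — point force P=-17 kN at a=12/5 m (b=L-a=18/5):
  θ_4 = Pa²(L-x)(2bL-(3b+a)(L-x))/(2L³EI)  [x>a] = (-17)·(12/5)²·(6-3)·(2·(18/5)·6-(3·(18/5)+(12/5))·(6-3))/(2·6³·2000) = -153/125000 rad
Superposition: θ = Σ θ_i = 5241/16000000 rad ≈ 0.000328 rad

θ(3) = 5241/16000000 rad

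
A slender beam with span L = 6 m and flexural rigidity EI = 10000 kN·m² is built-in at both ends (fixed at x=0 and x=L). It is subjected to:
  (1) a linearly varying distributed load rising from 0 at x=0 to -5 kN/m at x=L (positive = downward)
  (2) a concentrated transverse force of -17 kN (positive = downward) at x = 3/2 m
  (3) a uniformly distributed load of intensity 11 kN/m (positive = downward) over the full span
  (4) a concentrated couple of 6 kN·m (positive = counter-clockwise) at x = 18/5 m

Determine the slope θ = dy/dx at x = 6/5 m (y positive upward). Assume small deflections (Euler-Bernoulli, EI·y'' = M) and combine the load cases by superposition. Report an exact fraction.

θ(6/5) = -46791/50000000 rad

Load 1 — triangular load w₀=-5 kN/m (0→w₀ over full span):
  θ_1 = -w₀(2x(L-x)(L-2x)(x+2L)+x²(L-x)²)/(120LEI) = -(-5)·(2·(6/5)·(6-(6/5))·(6-2·(6/5))·((6/5)+2·6)+(6/5)²·(6-(6/5))²)/(120·6·10000) = 63/156250 rad
Load 2 — point force P=-17 kN at a=3/2 m (b=L-a=9/2):
  θ_2 = -Pb²x(2aL-(3a+b)x)/(2L³EI)  [x≤a] = -(-17)·(9/2)²·(6/5)·(2·(3/2)·6-(3·(3/2)+(9/2))·(6/5))/(2·6³·10000) = 1377/2000000 rad
Load 3 — uniform load w=11 kN/m over full span:
  θ_3 = -wx(L-x)(L-2x)/(12EI) = -11·(6/5)·(6-(6/5))·(6-2·(6/5))/(12·10000) = -297/156250 rad
Load 4 — applied couple M₀=6 kN·m at a=18/5 m (b=L-a=12/5):
  θ_4 = (R_Ax²/2 - M_Ax)/EI  [x≤a] with R_A=36/25, M_A=48/25 = ((36/25)·(6/5)²/2 - (48/25)·(6/5))/10000 = -99/781250 rad
Superposition: θ = Σ θ_i = -46791/50000000 rad ≈ -0.000936 rad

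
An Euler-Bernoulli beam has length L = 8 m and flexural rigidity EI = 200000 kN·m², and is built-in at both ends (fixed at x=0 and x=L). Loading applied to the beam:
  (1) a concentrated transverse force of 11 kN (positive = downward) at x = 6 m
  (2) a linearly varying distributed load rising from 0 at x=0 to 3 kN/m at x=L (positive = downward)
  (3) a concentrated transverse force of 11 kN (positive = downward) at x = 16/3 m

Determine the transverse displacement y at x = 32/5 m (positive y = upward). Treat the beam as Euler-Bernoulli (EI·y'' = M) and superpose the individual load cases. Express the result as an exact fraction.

Load 1 — point force P=11 kN at a=6 m (b=L-a=2):
  y_1 = -Pa²(L-x)²(3bL-(3b+a)(L-x))/(6L³EI)  [x>a] = -11·6²·(8-(32/5))²·(3·2·8-(3·2+6)·(8-(32/5)))/(6·8³·200000) = -297/6250000 m
Load 2 — triangular load w₀=3 kN/m (0→w₀ over full span):
  y_2 = -w₀x²(L-x)²(x+2L)/(120LEI) = -3·(32/5)²·(8-(32/5))²·((32/5)+2·8)/(120·8·200000) = -1792/48828125 m
Load 3 — point force P=11 kN at a=16/3 m (b=L-a=8/3):
  y_3 = -Pa²(L-x)²(3bL-(3b+a)(L-x))/(6L³EI)  [x>a] = -11·(16/3)²·(8-(32/5))²·(3·(8/3)·8-(3·(8/3)+(16/3))·(8-(32/5)))/(6·8³·200000) = -352/6328125 m
Superposition: y = Σ y_i = -8849557/63281250000 m ≈ -0.000140 m

y(32/5) = -8849557/63281250000 m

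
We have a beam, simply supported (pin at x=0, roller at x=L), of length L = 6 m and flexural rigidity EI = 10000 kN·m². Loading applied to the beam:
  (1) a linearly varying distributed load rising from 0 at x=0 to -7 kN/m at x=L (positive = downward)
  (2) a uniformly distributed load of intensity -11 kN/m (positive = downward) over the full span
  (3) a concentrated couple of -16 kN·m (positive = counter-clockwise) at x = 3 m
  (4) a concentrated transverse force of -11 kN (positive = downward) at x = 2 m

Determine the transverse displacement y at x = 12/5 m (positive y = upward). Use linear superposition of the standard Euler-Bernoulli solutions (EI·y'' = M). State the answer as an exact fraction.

y(12/5) = 1083299/39062500 m

Load 1 — triangular load w₀=-7 kN/m (0→w₀ over full span):
  y_1 = -w₀x(7L⁴-10L²x²+3x⁴)/(360LEI) = -(-7)·(12/5)·(7·6⁴-10·6²·(12/5)²+3·(12/5)⁴)/(360·6·10000) = 215649/39062500 m
Load 2 — uniform load w=-11 kN/m over full span:
  y_2 = -wx(L³-2Lx²+x³)/(24EI) = -(-11)·(12/5)·(6³-2·6·(12/5)²+(12/5)³)/(24·10000) = 27621/1562500 m
Load 3 — applied couple M₀=-16 kN·m at a=3 m (b=L-a=3):
  y_3 = (M₀x³/(6L)+C₁x)/EI  [x≤a] with C₁=M₀(3b²-L²)/(6L)=4 = ((-16)·(12/5)³/(6·6)+4·(12/5))/10000 = 27/78125 m
Load 4 — point force P=-11 kN at a=2 m (b=L-a=4):
  y_4 = -Pa(L-x)(2Lx-a²-x²)/(6LEI)  [x>a] = -(-11)·2·(6-(12/5))·(2·6·(12/5)-2²-(12/5)²)/(6·6·10000) = 1309/312500 m
Superposition: y = Σ y_i = 1083299/39062500 m ≈ 0.027732 m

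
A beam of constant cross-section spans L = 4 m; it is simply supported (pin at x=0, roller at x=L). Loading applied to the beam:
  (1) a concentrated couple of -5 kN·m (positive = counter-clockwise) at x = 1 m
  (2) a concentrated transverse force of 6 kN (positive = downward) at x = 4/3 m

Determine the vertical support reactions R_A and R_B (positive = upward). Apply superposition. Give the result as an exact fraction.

Load 1 — applied couple M₀=-5 kN·m at a=1 m (b=L-a=3):
  R_A = M₀/L = (-5)/4 = -5/4 kN
  R_B = -M₀/L = -(-5)/4 = 5/4 kN
Load 2 — point force P=6 kN at a=4/3 m (b=L-a=8/3):
  R_A = Pb/L = 6·(8/3)/4 = 4 kN
  R_B = Pa/L = 6·(4/3)/4 = 2 kN
Superposition: R_A = 11/4 kN, R_B = 13/4 kN

R_A = 11/4 kN, R_B = 13/4 kN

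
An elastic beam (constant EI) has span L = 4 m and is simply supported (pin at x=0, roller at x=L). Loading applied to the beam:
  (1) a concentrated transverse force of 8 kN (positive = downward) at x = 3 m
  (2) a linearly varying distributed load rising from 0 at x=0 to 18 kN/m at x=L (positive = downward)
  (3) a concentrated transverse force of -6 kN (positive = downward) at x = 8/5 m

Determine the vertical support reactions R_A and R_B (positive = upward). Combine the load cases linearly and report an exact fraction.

Load 1 — point force P=8 kN at a=3 m (b=L-a=1):
  R_A = Pb/L = 8·1/4 = 2 kN
  R_B = Pa/L = 8·3/4 = 6 kN
Load 2 — triangular load w₀=18 kN/m (0→w₀ over full span):
  R_A = w₀L/6 = 18·4/6 = 12 kN
  R_B = w₀L/3 = 18·4/3 = 24 kN
Load 3 — point force P=-6 kN at a=8/5 m (b=L-a=12/5):
  R_A = Pb/L = (-6)·(12/5)/4 = -18/5 kN
  R_B = Pa/L = (-6)·(8/5)/4 = -12/5 kN
Superposition: R_A = 52/5 kN, R_B = 138/5 kN

R_A = 52/5 kN, R_B = 138/5 kN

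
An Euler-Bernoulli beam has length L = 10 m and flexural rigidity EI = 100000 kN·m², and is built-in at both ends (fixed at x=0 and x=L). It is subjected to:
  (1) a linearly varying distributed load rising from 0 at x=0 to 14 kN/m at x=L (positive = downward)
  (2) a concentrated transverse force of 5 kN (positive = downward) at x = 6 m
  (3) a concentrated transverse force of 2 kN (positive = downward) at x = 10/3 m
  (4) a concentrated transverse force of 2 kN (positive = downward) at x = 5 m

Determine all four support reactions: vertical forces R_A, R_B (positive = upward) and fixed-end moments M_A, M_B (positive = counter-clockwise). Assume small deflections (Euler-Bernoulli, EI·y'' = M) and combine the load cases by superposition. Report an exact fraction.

Load 1 — triangular load w₀=14 kN/m (0→w₀ over full span):
  R_A = 3w₀L/20 = 3·14·10/20 = 21 kN
  M_A = w₀L²/30 = 14·10²/30 = 140/3 kN·m
  R_B = 7w₀L/20 = 7·14·10/20 = 49 kN
  M_B = -w₀L²/20 = -14·10²/20 = -70 kN·m
Load 2 — point force P=5 kN at a=6 m (b=L-a=4):
  R_A = Pb²(3a+b)/L³ = 5·4²·(3·6+4)/10³ = 44/25 kN
  M_A = Pab²/L² = 5·6·4²/10² = 24/5 kN·m
  R_B = Pa²(a+3b)/L³ = 5·6²·(6+3·4)/10³ = 81/25 kN
  M_B = -Pa²b/L² = -5·6²·4/10² = -36/5 kN·m
Load 3 — point force P=2 kN at a=10/3 m (b=L-a=20/3):
  R_A = Pb²(3a+b)/L³ = 2·(20/3)²·(3·(10/3)+(20/3))/10³ = 40/27 kN
  M_A = Pab²/L² = 2·(10/3)·(20/3)²/10² = 80/27 kN·m
  R_B = Pa²(a+3b)/L³ = 2·(10/3)²·((10/3)+3·(20/3))/10³ = 14/27 kN
  M_B = -Pa²b/L² = -2·(10/3)²·(20/3)/10² = -40/27 kN·m
Load 4 — point force P=2 kN at a=5 m (b=L-a=5):
  R_A = Pb²(3a+b)/L³ = 2·5²·(3·5+5)/10³ = 1 kN
  M_A = Pab²/L² = 2·5·5²/10² = 5/2 kN·m
  R_B = Pa²(a+3b)/L³ = 2·5²·(5+3·5)/10³ = 1 kN
  M_B = -Pa²b/L² = -2·5²·5/10² = -5/2 kN·m
Superposition: R_A = 17038/675 kN, M_A = 15371/270 kN·m, R_B = 36287/675 kN, M_B = -21919/270 kN·m

R_A = 17038/675 kN, M_A = 15371/270 kN·m, R_B = 36287/675 kN, M_B = -21919/270 kN·m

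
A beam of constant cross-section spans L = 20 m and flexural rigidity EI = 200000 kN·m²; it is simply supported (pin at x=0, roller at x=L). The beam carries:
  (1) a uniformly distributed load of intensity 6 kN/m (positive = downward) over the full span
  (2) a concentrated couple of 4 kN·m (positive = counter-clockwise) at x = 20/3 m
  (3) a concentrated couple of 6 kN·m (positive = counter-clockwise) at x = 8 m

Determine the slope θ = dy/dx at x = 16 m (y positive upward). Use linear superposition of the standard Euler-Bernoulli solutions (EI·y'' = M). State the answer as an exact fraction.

Load 1 — uniform load w=6 kN/m over full span:
  θ_1 = -w(L³-6Lx²+4x³)/(24EI) = -6·(20³-6·20·16²+4·16³)/(24·200000) = 99/12500 rad
Load 2 — applied couple M₀=4 kN·m at a=20/3 m (b=L-a=40/3):
  θ_2 = (M₀x²/(2L)-M₀(x-a)+C₁)/EI  [x>a] with C₁=M₀(3b²-L²)/(6L)=40/9 = (4·16²/(2·20)-4·(16-(20/3))+(40/9))/200000 = -41/1125000 rad
Load 3 — applied couple M₀=6 kN·m at a=8 m (b=L-a=12):
  θ_3 = (M₀x²/(2L)-M₀(x-a)+C₁)/EI  [x>a] with C₁=M₀(3b²-L²)/(6L)=8/5 = (6·16²/(2·20)-6·(16-8)+(8/5))/200000 = -1/25000 rad
Superposition: θ = Σ θ_i = 1103/140625 rad ≈ 0.007844 rad

θ(16) = 1103/140625 rad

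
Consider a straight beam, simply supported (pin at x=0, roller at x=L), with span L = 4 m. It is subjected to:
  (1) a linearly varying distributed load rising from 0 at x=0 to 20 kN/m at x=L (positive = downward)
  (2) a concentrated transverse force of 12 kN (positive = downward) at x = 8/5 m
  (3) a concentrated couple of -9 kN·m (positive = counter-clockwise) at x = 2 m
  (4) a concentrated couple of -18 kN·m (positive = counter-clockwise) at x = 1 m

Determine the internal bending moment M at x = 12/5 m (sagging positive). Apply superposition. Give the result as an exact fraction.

Load 1 — triangular load w₀=20 kN/m (0→w₀ over full span):
  M_1 = w₀Lx/6 - w₀x³/(6L) = 20·4·(12/5)/6 - 20·(12/5)³/(6·4) = 512/25 kN·m
Load 2 — point force P=12 kN at a=8/5 m (b=L-a=12/5):
  M_2 = Pa(L-x)/L  [x>a] = 12·(8/5)·(4-(12/5))/4 = 192/25 kN·m
Load 3 — applied couple M₀=-9 kN·m at a=2 m (b=L-a=2):
  M_3 = M₀x/L - M₀  [x>a] = (-9)·(12/5)/4 - (-9) = 18/5 kN·m
Load 4 — applied couple M₀=-18 kN·m at a=1 m (b=L-a=3):
  M_4 = M₀x/L - M₀  [x>a] = (-18)·(12/5)/4 - (-18) = 36/5 kN·m
Superposition: M = Σ M_i = 974/25 kN·m ≈ 38.960000 kN·m

M(12/5) = 974/25 kN·m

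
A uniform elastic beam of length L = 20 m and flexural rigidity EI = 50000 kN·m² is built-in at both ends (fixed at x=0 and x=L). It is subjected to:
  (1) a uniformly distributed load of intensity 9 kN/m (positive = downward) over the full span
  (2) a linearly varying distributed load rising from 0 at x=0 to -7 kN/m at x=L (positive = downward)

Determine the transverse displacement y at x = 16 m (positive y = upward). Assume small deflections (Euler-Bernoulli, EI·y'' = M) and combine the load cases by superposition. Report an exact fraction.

y(16) = -4064/234375 m

Load 1 — uniform load w=9 kN/m over full span:
  y_1 = -wx²(L-x)²/(24EI) = -9·16²·(20-16)²/(24·50000) = -96/3125 m
Load 2 — triangular load w₀=-7 kN/m (0→w₀ over full span):
  y_2 = -w₀x²(L-x)²(x+2L)/(120LEI) = -(-7)·16²·(20-16)²·(16+2·20)/(120·20·50000) = 3136/234375 m
Superposition: y = Σ y_i = -4064/234375 m ≈ -0.017340 m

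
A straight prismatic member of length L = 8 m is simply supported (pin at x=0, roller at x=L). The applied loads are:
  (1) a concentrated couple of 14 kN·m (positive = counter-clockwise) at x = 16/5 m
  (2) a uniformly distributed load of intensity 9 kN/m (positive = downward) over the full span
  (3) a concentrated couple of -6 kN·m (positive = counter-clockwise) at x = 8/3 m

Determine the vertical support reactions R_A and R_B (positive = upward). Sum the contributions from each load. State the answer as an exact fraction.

R_A = 37 kN, R_B = 35 kN

Load 1 — applied couple M₀=14 kN·m at a=16/5 m (b=L-a=24/5):
  R_A = M₀/L = 14/8 = 7/4 kN
  R_B = -M₀/L = -14/8 = -7/4 kN
Load 2 — uniform load w=9 kN/m over full span:
  R_A = wL/2 = 9·8/2 = 36 kN
  R_B = wL/2 = 9·8/2 = 36 kN
Load 3 — applied couple M₀=-6 kN·m at a=8/3 m (b=L-a=16/3):
  R_A = M₀/L = (-6)/8 = -3/4 kN
  R_B = -M₀/L = -(-6)/8 = 3/4 kN
Superposition: R_A = 37 kN, R_B = 35 kN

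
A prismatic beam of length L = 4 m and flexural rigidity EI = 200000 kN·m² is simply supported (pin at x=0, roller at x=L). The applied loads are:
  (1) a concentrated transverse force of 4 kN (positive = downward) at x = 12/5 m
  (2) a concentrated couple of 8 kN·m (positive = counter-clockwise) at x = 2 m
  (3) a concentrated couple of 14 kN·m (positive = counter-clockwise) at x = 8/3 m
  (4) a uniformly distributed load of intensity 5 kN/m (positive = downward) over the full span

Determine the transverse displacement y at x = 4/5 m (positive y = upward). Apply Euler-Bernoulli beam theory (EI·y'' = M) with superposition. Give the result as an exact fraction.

Load 1 — point force P=4 kN at a=12/5 m (b=L-a=8/5):
  y_1 = -Pbx(L²-b²-x²)/(6LEI)  [x≤a] = -4·(8/5)·(4/5)·(4²-(8/5)²-(4/5)²)/(6·4·200000) = -16/1171875 m
Load 2 — applied couple M₀=8 kN·m at a=2 m (b=L-a=2):
  y_2 = (M₀x³/(6L)+C₁x)/EI  [x≤a] with C₁=M₀(3b²-L²)/(6L)=-4/3 = (8·(4/5)³/(6·4)+(-4/3)·(4/5))/200000 = -7/1562500 m
Load 3 — applied couple M₀=14 kN·m at a=8/3 m (b=L-a=4/3):
  y_3 = (M₀x³/(6L)+C₁x)/EI  [x≤a] with C₁=M₀(3b²-L²)/(6L)=-56/9 = (14·(4/5)³/(6·4)+(-56/9)·(4/5))/200000 = -329/14062500 m
Load 4 — uniform load w=5 kN/m over full span:
  y_4 = -wx(L³-2Lx²+x³)/(24EI) = -5·(4/5)·(4³-2·4·(4/5)²+(4/5)³)/(24·200000) = -58/1171875 m
Superposition: y = Σ y_i = -64/703125 m ≈ -0.000091 m

y(4/5) = -64/703125 m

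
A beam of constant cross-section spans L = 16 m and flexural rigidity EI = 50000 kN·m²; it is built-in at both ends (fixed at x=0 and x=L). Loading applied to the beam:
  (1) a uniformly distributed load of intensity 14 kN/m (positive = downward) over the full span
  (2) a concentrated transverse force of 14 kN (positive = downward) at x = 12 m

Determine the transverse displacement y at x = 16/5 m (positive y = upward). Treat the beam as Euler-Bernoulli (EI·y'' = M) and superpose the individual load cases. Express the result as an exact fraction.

Load 1 — uniform load w=14 kN/m over full span:
  y_1 = -wx²(L-x)²/(24EI) = -14·(16/5)²·(16-(16/5))²/(24·50000) = -114688/5859375 m
Load 2 — point force P=14 kN at a=12 m (b=L-a=4):
  y_2 = -Pb²x²(3aL-(3a+b)x)/(6L³EI)  [x≤a] = -14·4²·(16/5)²·(3·12·16-(3·12+4)·(16/5))/(6·16³·50000) = -196/234375 m
Superposition: y = Σ y_i = -119588/5859375 m ≈ -0.020410 m

y(16/5) = -119588/5859375 m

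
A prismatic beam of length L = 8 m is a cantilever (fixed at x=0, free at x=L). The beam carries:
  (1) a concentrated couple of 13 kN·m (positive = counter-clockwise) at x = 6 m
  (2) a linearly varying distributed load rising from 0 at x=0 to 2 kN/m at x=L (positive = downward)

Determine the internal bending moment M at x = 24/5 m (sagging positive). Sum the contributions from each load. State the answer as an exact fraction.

M(24/5) = 1547/375 kN·m

Load 1 — applied couple M₀=13 kN·m at a=6 m (b=L-a=2):
  M_1 = M₀  [x≤a] = 13 = 13 kN·m
Load 2 — triangular load w₀=2 kN/m (0→w₀ over full span):
  M_2 = w₀Lx/2 - w₀L²/3 - w₀x³/(6L) = 2·8·(24/5)/2 - 2·8²/3 - 2·(24/5)³/(6·8) = -3328/375 kN·m
Superposition: M = Σ M_i = 1547/375 kN·m ≈ 4.125333 kN·m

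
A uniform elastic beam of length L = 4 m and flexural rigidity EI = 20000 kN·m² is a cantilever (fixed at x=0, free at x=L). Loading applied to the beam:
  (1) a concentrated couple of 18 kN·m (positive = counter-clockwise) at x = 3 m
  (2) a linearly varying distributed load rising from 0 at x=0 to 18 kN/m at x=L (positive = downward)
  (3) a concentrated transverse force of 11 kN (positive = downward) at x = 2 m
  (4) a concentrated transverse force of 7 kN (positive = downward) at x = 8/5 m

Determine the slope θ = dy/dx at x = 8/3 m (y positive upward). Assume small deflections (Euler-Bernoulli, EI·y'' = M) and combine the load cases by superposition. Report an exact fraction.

θ(8/3) = -40649/6750000 rad

Load 1 — applied couple M₀=18 kN·m at a=3 m (b=L-a=1):
  θ_1 = M₀x/EI  [x≤a] = 18·(8/3)/20000 = 3/1250 rad
Load 2 — triangular load w₀=18 kN/m (0→w₀ over full span):
  θ_2 = (w₀Lx²/4-w₀L²x/3-w₀x⁴/(24L))/EI = (18·4·(8/3)²/4-18·4²·(8/3)/3-18·(8/3)⁴/(24·4))/20000 = -116/16875 rad
Load 3 — point force P=11 kN at a=2 m (b=L-a=2):
  θ_3 = -Pa²/(2EI)  [x>a] = -11·2²/(2·20000) = -11/10000 rad
Load 4 — point force P=7 kN at a=8/5 m (b=L-a=12/5):
  θ_4 = -Pa²/(2EI)  [x>a] = -7·(8/5)²/(2·20000) = -7/15625 rad
Superposition: θ = Σ θ_i = -40649/6750000 rad ≈ -0.006022 rad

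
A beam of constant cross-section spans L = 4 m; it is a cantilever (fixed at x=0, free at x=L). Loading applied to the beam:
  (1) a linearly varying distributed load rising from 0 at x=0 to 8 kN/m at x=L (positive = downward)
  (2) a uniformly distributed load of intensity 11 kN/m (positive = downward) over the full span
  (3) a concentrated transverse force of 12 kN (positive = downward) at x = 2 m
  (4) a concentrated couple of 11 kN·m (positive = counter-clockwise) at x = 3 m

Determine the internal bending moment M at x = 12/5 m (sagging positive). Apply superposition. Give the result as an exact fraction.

Load 1 — triangular load w₀=8 kN/m (0→w₀ over full span):
  M_1 = w₀Lx/2 - w₀L²/3 - w₀x³/(6L) = 8·4·(12/5)/2 - 8·4²/3 - 8·(12/5)³/(6·4) = -3328/375 kN·m
Load 2 — uniform load w=11 kN/m over full span:
  M_2 = -w(L-x)²/2 = -11·(4-(12/5))²/2 = -352/25 kN·m
Load 3 — point force P=12 kN at a=2 m (b=L-a=2):
  M_3 = 0  [x>a] = 0 kN·m
Load 4 — applied couple M₀=11 kN·m at a=3 m (b=L-a=1):
  M_4 = M₀  [x≤a] = 11 = 11 kN·m
Superposition: M = Σ M_i = -4483/375 kN·m ≈ -11.954667 kN·m

M(12/5) = -4483/375 kN·m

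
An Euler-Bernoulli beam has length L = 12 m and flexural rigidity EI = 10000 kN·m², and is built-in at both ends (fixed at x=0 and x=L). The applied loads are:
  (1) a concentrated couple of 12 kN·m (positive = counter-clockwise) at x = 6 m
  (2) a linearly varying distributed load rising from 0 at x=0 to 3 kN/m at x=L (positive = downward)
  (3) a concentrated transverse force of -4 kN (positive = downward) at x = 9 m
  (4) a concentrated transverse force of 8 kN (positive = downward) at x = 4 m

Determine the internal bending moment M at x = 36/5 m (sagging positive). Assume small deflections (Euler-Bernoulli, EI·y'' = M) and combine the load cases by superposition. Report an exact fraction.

M(36/5) = 23951/4500 kN·m

Load 1 — applied couple M₀=12 kN·m at a=6 m (b=L-a=6):
  M_1 = R_Ax - M_A - M₀  [x>a] with R_A=3/2, M_A=3 = (3/2)·(36/5) - 3 - 12 = -21/5 kN·m
Load 2 — triangular load w₀=3 kN/m (0→w₀ over full span):
  M_2 = 3w₀Lx/20 - w₀L²/30 - w₀x³/(6L) = 3·3·12·(36/5)/20 - 3·12²/30 - 3·(36/5)³/(6·12) = 1116/125 kN·m
Load 3 — point force P=-4 kN at a=9 m (b=L-a=3):
  M_3 = Pb²(3a+b)x/L³ - Pab²/L²  [x≤a] = (-4)·3²·(3·9+3)·(36/5)/12³ - (-4)·9·3²/12² = -9/4 kN·m
Load 4 — point force P=8 kN at a=4 m (b=L-a=8):
  M_4 = Pa²(a+3b)(L-x)/L³ - Pa²b/L²  [x>a] = 8·4²·(4+3·8)·(12-(36/5))/12³ - 8·4²·8/12² = 128/45 kN·m
Superposition: M = Σ M_i = 23951/4500 kN·m ≈ 5.322444 kN·m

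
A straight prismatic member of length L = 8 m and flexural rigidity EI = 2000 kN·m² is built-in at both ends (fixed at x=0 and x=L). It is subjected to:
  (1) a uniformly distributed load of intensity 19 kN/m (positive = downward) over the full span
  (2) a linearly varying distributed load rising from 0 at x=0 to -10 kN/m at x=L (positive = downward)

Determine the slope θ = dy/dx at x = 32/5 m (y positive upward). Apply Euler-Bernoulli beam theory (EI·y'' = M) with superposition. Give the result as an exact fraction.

Load 1 — uniform load w=19 kN/m over full span:
  θ_1 = -wx(L-x)(L-2x)/(12EI) = -19·(32/5)·(8-(32/5))·(8-2·(32/5))/(12·2000) = 608/15625 rad
Load 2 — triangular load w₀=-10 kN/m (0→w₀ over full span):
  θ_2 = -w₀(2x(L-x)(L-2x)(x+2L)+x²(L-x)²)/(120LEI) = -(-10)·(2·(32/5)·(8-(32/5))·(8-2·(32/5))·((32/5)+2·8)+(32/5)²·(8-(32/5))²)/(120·8·2000) = -512/46875 rad
Superposition: θ = Σ θ_i = 1312/46875 rad ≈ 0.027989 rad

θ(32/5) = 1312/46875 rad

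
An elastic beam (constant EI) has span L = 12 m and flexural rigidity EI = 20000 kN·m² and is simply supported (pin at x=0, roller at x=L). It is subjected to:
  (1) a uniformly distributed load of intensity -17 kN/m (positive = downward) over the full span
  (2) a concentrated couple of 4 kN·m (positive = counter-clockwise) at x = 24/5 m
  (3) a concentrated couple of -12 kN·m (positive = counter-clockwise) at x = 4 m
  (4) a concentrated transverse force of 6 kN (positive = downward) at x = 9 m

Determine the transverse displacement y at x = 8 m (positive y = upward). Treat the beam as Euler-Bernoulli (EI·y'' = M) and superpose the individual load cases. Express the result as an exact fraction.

y(8) = 428297/2250000 m

Load 1 — uniform load w=-17 kN/m over full span:
  y_1 = -wx(L³-2Lx²+x³)/(24EI) = -(-17)·8·(12³-2·12·8²+8³)/(24·20000) = 374/1875 m
Load 2 — applied couple M₀=4 kN·m at a=24/5 m (b=L-a=36/5):
  y_2 = (M₀x³/(6L)-M₀(x-a)²/2+C₁x)/EI  [x>a] with C₁=M₀(3b²-L²)/(6L)=16/25 = (4·8³/(6·12)-4·(8-(24/5))²/2+(16/25)·8)/20000 = 92/140625 m
Load 3 — applied couple M₀=-12 kN·m at a=4 m (b=L-a=8):
  y_3 = (M₀x³/(6L)-M₀(x-a)²/2+C₁x)/EI  [x>a] with C₁=M₀(3b²-L²)/(6L)=-8 = ((-12)·8³/(6·12)-(-12)·(8-4)²/2+(-8)·8)/20000 = -1/375 m
Load 4 — point force P=6 kN at a=9 m (b=L-a=3):
  y_4 = -Pbx(L²-b²-x²)/(6LEI)  [x≤a] = -6·3·8·(12²-3²-8²)/(6·12·20000) = -71/10000 m
Superposition: y = Σ y_i = 428297/2250000 m ≈ 0.190354 m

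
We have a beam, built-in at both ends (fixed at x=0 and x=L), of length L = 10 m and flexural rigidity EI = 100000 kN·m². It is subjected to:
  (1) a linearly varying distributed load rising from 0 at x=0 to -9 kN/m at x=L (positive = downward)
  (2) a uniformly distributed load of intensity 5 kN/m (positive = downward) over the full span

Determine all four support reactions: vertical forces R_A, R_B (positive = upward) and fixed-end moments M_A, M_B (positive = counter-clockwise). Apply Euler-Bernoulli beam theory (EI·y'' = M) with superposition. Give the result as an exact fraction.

R_A = 23/2 kN, M_A = 35/3 kN·m, R_B = -13/2 kN, M_B = 10/3 kN·m

Load 1 — triangular load w₀=-9 kN/m (0→w₀ over full span):
  R_A = 3w₀L/20 = 3·(-9)·10/20 = -27/2 kN
  M_A = w₀L²/30 = (-9)·10²/30 = -30 kN·m
  R_B = 7w₀L/20 = 7·(-9)·10/20 = -63/2 kN
  M_B = -w₀L²/20 = -(-9)·10²/20 = 45 kN·m
Load 2 — uniform load w=5 kN/m over full span:
  R_A = wL/2 = 5·10/2 = 25 kN
  M_A = wL²/12 = 5·10²/12 = 125/3 kN·m
  R_B = wL/2 = 5·10/2 = 25 kN
  M_B = -wL²/12 = -5·10²/12 = -125/3 kN·m
Superposition: R_A = 23/2 kN, M_A = 35/3 kN·m, R_B = -13/2 kN, M_B = 10/3 kN·m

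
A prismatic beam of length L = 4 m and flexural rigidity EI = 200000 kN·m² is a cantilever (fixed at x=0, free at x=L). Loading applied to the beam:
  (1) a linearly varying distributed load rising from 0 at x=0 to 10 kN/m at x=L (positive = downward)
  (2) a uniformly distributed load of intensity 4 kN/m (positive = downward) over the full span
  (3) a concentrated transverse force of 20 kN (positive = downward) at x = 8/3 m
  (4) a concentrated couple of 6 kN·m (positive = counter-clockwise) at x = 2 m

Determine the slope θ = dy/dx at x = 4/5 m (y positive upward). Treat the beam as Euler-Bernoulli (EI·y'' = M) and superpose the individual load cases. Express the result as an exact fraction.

Load 1 — triangular load w₀=10 kN/m (0→w₀ over full span):
  θ_1 = (w₀Lx²/4-w₀L²x/3-w₀x⁴/(24L))/EI = (10·4·(4/5)²/4-10·4²·(4/5)/3-10·(4/5)⁴/(24·4))/200000 = -851/4687500 rad
Load 2 — uniform load w=4 kN/m over full span:
  θ_2 = -wx(x²-3Lx+3L²)/(6EI) = -4·(4/5)·((4/5)²-3·4·(4/5)+3·4²)/(6·200000) = -122/1171875 rad
Load 3 — point force P=20 kN at a=8/3 m (b=L-a=4/3):
  θ_3 = -Px(2a-x)/(2EI)  [x≤a] = -20·(4/5)·(2·(8/3)-(4/5))/(2·200000) = -17/93750 rad
Load 4 — applied couple M₀=6 kN·m at a=2 m (b=L-a=2):
  θ_4 = M₀x/EI  [x≤a] = 6·(4/5)/200000 = 3/125000 rad
Superposition: θ = Σ θ_i = -4153/9375000 rad ≈ -0.000443 rad

θ(4/5) = -4153/9375000 rad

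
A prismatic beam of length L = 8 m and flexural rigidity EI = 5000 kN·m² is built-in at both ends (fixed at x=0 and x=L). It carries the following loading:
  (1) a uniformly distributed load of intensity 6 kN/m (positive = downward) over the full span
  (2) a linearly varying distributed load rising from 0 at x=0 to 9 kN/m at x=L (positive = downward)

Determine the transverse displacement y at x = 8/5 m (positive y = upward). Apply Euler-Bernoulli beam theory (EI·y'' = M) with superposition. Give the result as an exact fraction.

y(8/5) = -84992/9765625 m

Load 1 — uniform load w=6 kN/m over full span:
  y_1 = -wx²(L-x)²/(24EI) = -6·(8/5)²·(8-(8/5))²/(24·5000) = -2048/390625 m
Load 2 — triangular load w₀=9 kN/m (0→w₀ over full span):
  y_2 = -w₀x²(L-x)²(x+2L)/(120LEI) = -9·(8/5)²·(8-(8/5))²·((8/5)+2·8)/(120·8·5000) = -33792/9765625 m
Superposition: y = Σ y_i = -84992/9765625 m ≈ -0.008703 m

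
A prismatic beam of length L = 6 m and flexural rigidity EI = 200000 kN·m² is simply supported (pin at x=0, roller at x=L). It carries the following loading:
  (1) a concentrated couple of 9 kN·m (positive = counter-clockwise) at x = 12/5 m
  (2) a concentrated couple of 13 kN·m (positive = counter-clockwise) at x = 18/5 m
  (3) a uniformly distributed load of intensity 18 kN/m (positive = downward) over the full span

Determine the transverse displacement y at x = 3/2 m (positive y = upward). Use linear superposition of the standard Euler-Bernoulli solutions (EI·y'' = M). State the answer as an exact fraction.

Load 1 — applied couple M₀=9 kN·m at a=12/5 m (b=L-a=18/5):
  y_1 = (M₀x³/(6L)+C₁x)/EI  [x≤a] with C₁=M₀(3b²-L²)/(6L)=18/25 = (9·(3/2)³/(6·6)+(18/25)·(3/2))/200000 = 1539/160000000 m
Load 2 — applied couple M₀=13 kN·m at a=18/5 m (b=L-a=12/5):
  y_2 = (M₀x³/(6L)+C₁x)/EI  [x≤a] with C₁=M₀(3b²-L²)/(6L)=-169/25 = (13·(3/2)³/(6·6)+(-169/25)·(3/2))/200000 = -7137/160000000 m
Load 3 — uniform load w=18 kN/m over full span:
  y_3 = -wx(L³-2Lx²+x³)/(24EI) = -18·(3/2)·(6³-2·6·(3/2)²+(3/2)³)/(24·200000) = -13851/12800000 m
Superposition: y = Σ y_i = -357471/320000000 m ≈ -0.001117 m

y(3/2) = -357471/320000000 m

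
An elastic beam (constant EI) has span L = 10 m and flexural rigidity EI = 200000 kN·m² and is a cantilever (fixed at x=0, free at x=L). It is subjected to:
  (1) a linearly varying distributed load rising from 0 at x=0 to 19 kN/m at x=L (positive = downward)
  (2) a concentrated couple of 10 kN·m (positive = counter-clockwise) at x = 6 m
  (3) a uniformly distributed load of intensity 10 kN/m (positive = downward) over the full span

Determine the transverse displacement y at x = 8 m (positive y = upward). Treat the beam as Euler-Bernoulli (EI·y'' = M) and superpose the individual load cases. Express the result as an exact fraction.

y(8) = -134701/1250000 m

Load 1 — triangular load w₀=19 kN/m (0→w₀ over full span):
  y_1 = (w₀Lx³/12-w₀L²x²/6-w₀x⁵/(120L))/EI = (19·10·8³/12-19·10²·8²/6-19·8⁵/(120·10))/200000 = -14858/234375 m
Load 2 — applied couple M₀=10 kN·m at a=6 m (b=L-a=4):
  y_2 = M₀a(2x-a)/(2EI)  [x>a] = 10·6·(2·8-6)/(2·200000) = 3/2000 m
Load 3 — uniform load w=10 kN/m over full span:
  y_3 = -wx²(x²-4Lx+6L²)/(24EI) = -10·8²·(8²-4·10·8+6·10²)/(24·200000) = -86/1875 m
Superposition: y = Σ y_i = -134701/1250000 m ≈ -0.107761 m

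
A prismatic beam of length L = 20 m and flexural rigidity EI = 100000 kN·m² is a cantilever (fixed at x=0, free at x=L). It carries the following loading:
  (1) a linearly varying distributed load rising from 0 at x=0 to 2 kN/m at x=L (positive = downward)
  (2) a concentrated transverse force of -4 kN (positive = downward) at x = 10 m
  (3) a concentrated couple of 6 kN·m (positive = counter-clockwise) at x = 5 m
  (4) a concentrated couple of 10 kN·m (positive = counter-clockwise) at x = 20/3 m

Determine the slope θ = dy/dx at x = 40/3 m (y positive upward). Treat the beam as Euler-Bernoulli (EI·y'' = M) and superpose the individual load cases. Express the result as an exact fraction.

θ(40/3) = -39191/2430000 rad

Load 1 — triangular load w₀=2 kN/m (0→w₀ over full span):
  θ_1 = (w₀Lx²/4-w₀L²x/3-w₀x⁴/(24L))/EI = (2·20·(40/3)²/4-2·20²·(40/3)/3-2·(40/3)⁴/(24·20))/100000 = -116/6075 rad
Load 2 — point force P=-4 kN at a=10 m (b=L-a=10):
  θ_2 = -Pa²/(2EI)  [x>a] = -(-4)·10²/(2·100000) = 1/500 rad
Load 3 — applied couple M₀=6 kN·m at a=5 m (b=L-a=15):
  θ_3 = M₀a/EI  [x>a] = 6·5/100000 = 3/10000 rad
Load 4 — applied couple M₀=10 kN·m at a=20/3 m (b=L-a=40/3):
  θ_4 = M₀a/EI  [x>a] = 10·(20/3)/100000 = 1/1500 rad
Superposition: θ = Σ θ_i = -39191/2430000 rad ≈ -0.016128 rad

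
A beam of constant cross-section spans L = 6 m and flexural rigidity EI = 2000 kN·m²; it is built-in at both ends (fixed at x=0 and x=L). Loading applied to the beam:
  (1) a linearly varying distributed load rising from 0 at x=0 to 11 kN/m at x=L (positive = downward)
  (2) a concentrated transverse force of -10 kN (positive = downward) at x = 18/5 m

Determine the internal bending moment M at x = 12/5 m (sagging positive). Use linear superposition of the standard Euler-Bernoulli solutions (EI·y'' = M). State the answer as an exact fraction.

Load 1 — triangular load w₀=11 kN/m (0→w₀ over full span):
  M_1 = 3w₀Lx/20 - w₀L²/30 - w₀x³/(6L) = 3·11·6·(12/5)/20 - 11·6²/30 - 11·(12/5)³/(6·6) = 792/125 kN·m
Load 2 — point force P=-10 kN at a=18/5 m (b=L-a=12/5):
  M_2 = Pb²(3a+b)x/L³ - Pab²/L²  [x≤a] = (-10)·(12/5)²·(3·(18/5)+(12/5))·(12/5)/6³ - (-10)·(18/5)·(12/5)²/6² = -336/125 kN·m
Superposition: M = Σ M_i = 456/125 kN·m ≈ 3.648000 kN·m

M(12/5) = 456/125 kN·m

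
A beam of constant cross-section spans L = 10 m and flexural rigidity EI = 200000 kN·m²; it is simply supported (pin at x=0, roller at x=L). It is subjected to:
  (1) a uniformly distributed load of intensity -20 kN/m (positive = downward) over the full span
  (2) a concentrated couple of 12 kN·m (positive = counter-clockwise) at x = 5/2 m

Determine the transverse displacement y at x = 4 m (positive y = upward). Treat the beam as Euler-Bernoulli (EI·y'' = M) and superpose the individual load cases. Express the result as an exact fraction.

y(4) = 25343/2000000 m

Load 1 — uniform load w=-20 kN/m over full span:
  y_1 = -wx(L³-2Lx²+x³)/(24EI) = -(-20)·4·(10³-2·10·4²+4³)/(24·200000) = 31/2500 m
Load 2 — applied couple M₀=12 kN·m at a=5/2 m (b=L-a=15/2):
  y_2 = (M₀x³/(6L)-M₀(x-a)²/2+C₁x)/EI  [x>a] with C₁=M₀(3b²-L²)/(6L)=55/4 = (12·4³/(6·10)-12·(4-(5/2))²/2+(55/4)·4)/200000 = 543/2000000 m
Superposition: y = Σ y_i = 25343/2000000 m ≈ 0.012672 m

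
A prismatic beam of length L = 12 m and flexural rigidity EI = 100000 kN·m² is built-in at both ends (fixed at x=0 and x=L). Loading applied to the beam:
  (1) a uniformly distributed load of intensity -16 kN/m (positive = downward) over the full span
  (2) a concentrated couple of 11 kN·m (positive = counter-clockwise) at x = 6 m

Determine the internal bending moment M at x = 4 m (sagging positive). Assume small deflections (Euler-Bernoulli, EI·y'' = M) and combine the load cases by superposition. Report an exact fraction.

Load 1 — uniform load w=-16 kN/m over full span:
  M_1 = wLx/2 - wL²/12 - wx²/2 = (-16)·12·4/2 - (-16)·12²/12 - (-16)·4²/2 = -64 kN·m
Load 2 — applied couple M₀=11 kN·m at a=6 m (b=L-a=6):
  M_2 = R_Ax - M_A  [x≤a] with R_A=11/8, M_A=11/4 = (11/8)·4 - (11/4) = 11/4 kN·m
Superposition: M = Σ M_i = -245/4 kN·m ≈ -61.250000 kN·m

M(4) = -245/4 kN·m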